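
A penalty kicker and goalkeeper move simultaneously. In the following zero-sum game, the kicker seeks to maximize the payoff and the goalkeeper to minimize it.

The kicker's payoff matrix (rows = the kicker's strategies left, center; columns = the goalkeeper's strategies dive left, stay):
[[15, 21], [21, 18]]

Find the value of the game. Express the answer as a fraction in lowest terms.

Row minima are 15 and 18, so the kicker's maximin is 18; column maxima are 21 and 21, so the goalkeeper's minimax is 21. These differ, so the equilibrium is in mixed strategies.
Let the kicker play left with probability p. The goalkeeper is indifferent when 15p + 21(1−p) = 21p + 18(1−p), giving p = 1/3.
Let the goalkeeper play dive left with probability q. The kicker is indifferent when 15q + 21(1−q) = 21q + 18(1−q), giving q = 1/3.
The value is 15·(1/3) + (21)·(2/3) = 19.

19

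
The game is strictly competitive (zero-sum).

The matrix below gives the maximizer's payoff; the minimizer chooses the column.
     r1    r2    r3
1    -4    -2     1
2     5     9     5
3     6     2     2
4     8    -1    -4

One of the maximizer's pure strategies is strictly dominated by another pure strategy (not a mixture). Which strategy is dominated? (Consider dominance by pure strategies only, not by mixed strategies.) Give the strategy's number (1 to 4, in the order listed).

1

Compare 1 with 2: 5 > -4, 9 > -2, 5 > 1.
So 2 strictly dominates 1 for the maximizer; 1 is strictly dominated.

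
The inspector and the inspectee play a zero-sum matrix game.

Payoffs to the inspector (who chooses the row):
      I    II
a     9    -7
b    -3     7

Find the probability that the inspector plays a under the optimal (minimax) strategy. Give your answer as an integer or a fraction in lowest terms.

5/13

Row minima are -7 and -3, so the inspector's maximin is -3; column maxima are 9 and 7, so the inspectee's minimax is 7. These differ, so the equilibrium is in mixed strategies.
Let the inspector play a with probability p. The inspectee is indifferent when 9p − 3(1−p) = −7p + 7(1−p), giving p = 5/13.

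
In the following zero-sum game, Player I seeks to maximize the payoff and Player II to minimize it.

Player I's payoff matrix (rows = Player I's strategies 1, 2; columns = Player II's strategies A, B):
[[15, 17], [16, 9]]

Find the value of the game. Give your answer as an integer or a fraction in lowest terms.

Row minima are 15 and 9, so Player I's maximin is 15; column maxima are 16 and 17, so Player II's minimax is 16. These differ, so the equilibrium is in mixed strategies.
Let Player I play 1 with probability p. Player II is indifferent when 15p + 16(1−p) = 17p + 9(1−p), giving p = 7/9.
Let Player II play A with probability q. Player I is indifferent when 15q + 17(1−q) = 16q + 9(1−q), giving q = 8/9.
The value is 15·(8/9) + (17)·(1/9) = 137/9.

137/9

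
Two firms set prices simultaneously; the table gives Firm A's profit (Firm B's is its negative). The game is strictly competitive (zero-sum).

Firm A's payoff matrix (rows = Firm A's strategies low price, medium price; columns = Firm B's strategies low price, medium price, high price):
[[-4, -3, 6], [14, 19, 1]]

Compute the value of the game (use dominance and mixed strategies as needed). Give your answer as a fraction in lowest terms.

88/23

Column medium price is strictly dominated by low price for Firm B (it gives Firm A more in every row).
The remaining 2×2 game on (low price, medium price) × (low price, high price) has no saddle point. Let Firm A play low price with probability p; indifference gives −4p + 14(1−p) = 6p + (1−p), so p = 13/23.
Similarly Firm B's optimal q on low price is 5/23, and the value is -4·(5/23) + (6)·(18/23) = 88/23.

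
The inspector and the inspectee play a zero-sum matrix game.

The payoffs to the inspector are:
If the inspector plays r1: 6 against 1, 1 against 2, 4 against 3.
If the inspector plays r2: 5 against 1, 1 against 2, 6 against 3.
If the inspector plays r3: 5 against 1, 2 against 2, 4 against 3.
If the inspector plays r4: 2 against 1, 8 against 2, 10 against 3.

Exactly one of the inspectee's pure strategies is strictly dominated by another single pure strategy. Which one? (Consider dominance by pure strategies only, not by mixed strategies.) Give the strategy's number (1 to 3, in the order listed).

3

The inspectee prefers columns that give the inspector less. Compare 3 with 2: 1 < 4, 1 < 6, 2 < 4, 8 < 10.
So 2 strictly dominates 3 for the inspectee; 3 is strictly dominated.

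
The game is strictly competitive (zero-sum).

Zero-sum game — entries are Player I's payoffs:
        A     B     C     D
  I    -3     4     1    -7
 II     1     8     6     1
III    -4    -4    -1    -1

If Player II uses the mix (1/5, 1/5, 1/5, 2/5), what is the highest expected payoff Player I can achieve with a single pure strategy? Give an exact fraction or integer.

I: (-3)·(1/5) + (4)·(1/5) + (1)·(1/5) + (-7)·(2/5) = -12/5.
II: (1)·(1/5) + (8)·(1/5) + (6)·(1/5) + (1)·(2/5) = 17/5.
III: (-4)·(1/5) + (-4)·(1/5) + (-1)·(1/5) + (-1)·(2/5) = -11/5.
The best pure response is II with expected payoff 17/5.

17/5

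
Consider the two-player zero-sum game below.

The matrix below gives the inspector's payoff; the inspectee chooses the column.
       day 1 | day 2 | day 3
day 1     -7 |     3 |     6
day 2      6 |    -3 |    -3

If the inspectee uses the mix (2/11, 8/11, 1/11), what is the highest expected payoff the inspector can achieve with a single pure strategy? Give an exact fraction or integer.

day 1: (-7)·(2/11) + (3)·(8/11) + (6)·(1/11) = 16/11.
day 2: (6)·(2/11) + (-3)·(8/11) + (-3)·(1/11) = -15/11.
The best pure response is day 1 with expected payoff 16/11.

16/11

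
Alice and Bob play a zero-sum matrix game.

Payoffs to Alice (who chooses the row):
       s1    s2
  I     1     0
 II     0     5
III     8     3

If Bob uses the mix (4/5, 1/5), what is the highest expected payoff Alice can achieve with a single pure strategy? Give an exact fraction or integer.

I: (1)·(4/5) + (0)·(1/5) = 4/5.
II: (0)·(4/5) + (5)·(1/5) = 1.
III: (8)·(4/5) + (3)·(1/5) = 7.
The best pure response is III with expected payoff 7.

7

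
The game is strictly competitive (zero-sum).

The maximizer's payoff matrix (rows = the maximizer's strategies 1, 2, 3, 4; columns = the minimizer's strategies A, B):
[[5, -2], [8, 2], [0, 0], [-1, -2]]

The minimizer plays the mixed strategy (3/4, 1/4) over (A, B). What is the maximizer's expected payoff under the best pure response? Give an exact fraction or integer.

13/2

1: (5)·(3/4) + (-2)·(1/4) = 13/4.
2: (8)·(3/4) + (2)·(1/4) = 13/2.
3: (0)·(3/4) + (0)·(1/4) = 0.
4: (-1)·(3/4) + (-2)·(1/4) = -5/4.
The best pure response is 2 with expected payoff 13/2.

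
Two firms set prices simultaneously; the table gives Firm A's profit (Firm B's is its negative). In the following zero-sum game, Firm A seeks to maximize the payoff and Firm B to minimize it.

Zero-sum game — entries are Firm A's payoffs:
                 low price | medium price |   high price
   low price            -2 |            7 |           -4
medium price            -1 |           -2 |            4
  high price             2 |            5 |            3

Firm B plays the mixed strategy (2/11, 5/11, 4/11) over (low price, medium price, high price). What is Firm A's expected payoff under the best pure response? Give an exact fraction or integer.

low price: (-2)·(2/11) + (7)·(5/11) + (-4)·(4/11) = 15/11.
medium price: (-1)·(2/11) + (-2)·(5/11) + (4)·(4/11) = 4/11.
high price: (2)·(2/11) + (5)·(5/11) + (3)·(4/11) = 41/11.
The best pure response is high price with expected payoff 41/11.

41/11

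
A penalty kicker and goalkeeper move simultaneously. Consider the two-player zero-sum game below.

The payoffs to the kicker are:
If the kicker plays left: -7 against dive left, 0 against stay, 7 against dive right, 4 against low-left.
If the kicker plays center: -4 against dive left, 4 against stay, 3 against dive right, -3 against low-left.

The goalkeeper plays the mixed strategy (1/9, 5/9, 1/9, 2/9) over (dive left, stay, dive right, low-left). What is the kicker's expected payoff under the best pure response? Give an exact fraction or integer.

13/9

left: (-7)·(1/9) + (0)·(5/9) + (7)·(1/9) + (4)·(2/9) = 8/9.
center: (-4)·(1/9) + (4)·(5/9) + (3)·(1/9) + (-3)·(2/9) = 13/9.
The best pure response is center with expected payoff 13/9.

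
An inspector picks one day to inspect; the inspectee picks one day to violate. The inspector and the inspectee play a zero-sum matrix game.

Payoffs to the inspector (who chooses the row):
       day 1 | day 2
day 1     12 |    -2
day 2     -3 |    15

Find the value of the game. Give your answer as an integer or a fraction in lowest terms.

Row minima are -2 and -3, so the inspector's maximin is -2; column maxima are 12 and 15, so the inspectee's minimax is 12. These differ, so the equilibrium is in mixed strategies.
Let the inspector play day 1 with probability p. The inspectee is indifferent when 12p − 3(1−p) = −2p + 15(1−p), giving p = 9/16.
Let the inspectee play day 1 with probability q. The inspector is indifferent when 12q − 2(1−q) = −3q + 15(1−q), giving q = 17/32.
The value is 12·(17/32) + (-2)·(15/32) = 87/16.

87/16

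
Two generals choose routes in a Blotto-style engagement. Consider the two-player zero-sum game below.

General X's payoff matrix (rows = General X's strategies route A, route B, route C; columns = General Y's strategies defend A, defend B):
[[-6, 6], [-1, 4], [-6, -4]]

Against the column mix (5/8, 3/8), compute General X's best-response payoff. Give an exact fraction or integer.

route A: (-6)·(5/8) + (6)·(3/8) = -3/2.
route B: (-1)·(5/8) + (4)·(3/8) = 7/8.
route C: (-6)·(5/8) + (-4)·(3/8) = -21/4.
The best pure response is route B with expected payoff 7/8.

7/8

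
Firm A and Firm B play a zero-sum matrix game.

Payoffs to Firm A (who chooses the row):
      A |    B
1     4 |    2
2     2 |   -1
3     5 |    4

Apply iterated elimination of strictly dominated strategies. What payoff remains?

4

Column A is strictly dominated by B for Firm B (2<4, -1<2, 4<5); eliminate A.
Row 1 is strictly dominated by row 3 (4>2); eliminate 1.
Row 2 is strictly dominated by row 3 (4>-1); eliminate 2.
Only (3, B) remains, with payoff 4.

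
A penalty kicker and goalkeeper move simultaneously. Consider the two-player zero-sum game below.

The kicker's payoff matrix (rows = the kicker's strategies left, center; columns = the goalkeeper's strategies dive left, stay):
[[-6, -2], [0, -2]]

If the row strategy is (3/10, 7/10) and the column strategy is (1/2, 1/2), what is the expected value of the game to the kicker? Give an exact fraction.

Against (1/2, 1/2), each row's expected payoff is left: -4; center: -1.
Taking the (3/10, 7/10)-weighted average: (3/10)·(-4) + (7/10)·(-1) = -19/10.

-19/10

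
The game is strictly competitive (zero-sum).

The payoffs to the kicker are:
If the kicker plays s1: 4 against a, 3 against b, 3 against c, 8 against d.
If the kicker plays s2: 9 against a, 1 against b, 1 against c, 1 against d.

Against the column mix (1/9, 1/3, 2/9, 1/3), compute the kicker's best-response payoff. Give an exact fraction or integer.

s1: (4)·(1/9) + (3)·(1/3) + (3)·(2/9) + (8)·(1/3) = 43/9.
s2: (9)·(1/9) + (1)·(1/3) + (1)·(2/9) + (1)·(1/3) = 17/9.
The best pure response is s1 with expected payoff 43/9.

43/9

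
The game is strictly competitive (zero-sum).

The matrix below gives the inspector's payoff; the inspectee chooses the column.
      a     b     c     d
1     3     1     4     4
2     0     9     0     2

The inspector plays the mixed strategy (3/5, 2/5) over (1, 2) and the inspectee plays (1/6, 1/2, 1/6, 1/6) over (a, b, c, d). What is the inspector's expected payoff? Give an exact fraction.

Against (1/6, 1/2, 1/6, 1/6), each row's expected payoff is 1: 7/3; 2: 29/6.
Taking the (3/5, 2/5)-weighted average: (3/5)·(7/3) + (2/5)·(29/6) = 10/3.

10/3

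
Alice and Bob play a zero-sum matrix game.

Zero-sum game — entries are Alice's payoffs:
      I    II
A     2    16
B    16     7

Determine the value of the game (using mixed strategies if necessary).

242/23

Row minima are 2 and 7, so Alice's maximin is 7; column maxima are 16 and 16, so Bob's minimax is 16. These differ, so the equilibrium is in mixed strategies.
Let Alice play A with probability p. Bob is indifferent when 2p + 16(1−p) = 16p + 7(1−p), giving p = 9/23.
Let Bob play I with probability q. Alice is indifferent when 2q + 16(1−q) = 16q + 7(1−q), giving q = 9/23.
The value is 2·(9/23) + (16)·(14/23) = 242/23.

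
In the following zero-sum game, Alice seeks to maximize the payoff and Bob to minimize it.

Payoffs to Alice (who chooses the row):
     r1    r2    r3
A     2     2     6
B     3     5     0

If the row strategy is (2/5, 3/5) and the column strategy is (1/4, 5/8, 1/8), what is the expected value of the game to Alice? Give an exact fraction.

133/40

Against (1/4, 5/8, 1/8), each row's expected payoff is A: 5/2; B: 31/8.
Taking the (2/5, 3/5)-weighted average: (2/5)·(5/2) + (3/5)·(31/8) = 133/40.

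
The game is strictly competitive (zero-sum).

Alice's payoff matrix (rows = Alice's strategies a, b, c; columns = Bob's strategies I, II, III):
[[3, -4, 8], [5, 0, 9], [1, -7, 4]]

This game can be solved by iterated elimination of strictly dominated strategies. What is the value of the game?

Column III is strictly dominated by I for Bob (3<8, 5<9, 1<4); eliminate III.
Column I is strictly dominated by II for Bob (-4<3, 0<5, -7<1); eliminate I.
Row c is strictly dominated by row a (-4>-7); eliminate c.
Row a is strictly dominated by row b (0>-4); eliminate a.
Only (b, II) remains, with payoff 0.

0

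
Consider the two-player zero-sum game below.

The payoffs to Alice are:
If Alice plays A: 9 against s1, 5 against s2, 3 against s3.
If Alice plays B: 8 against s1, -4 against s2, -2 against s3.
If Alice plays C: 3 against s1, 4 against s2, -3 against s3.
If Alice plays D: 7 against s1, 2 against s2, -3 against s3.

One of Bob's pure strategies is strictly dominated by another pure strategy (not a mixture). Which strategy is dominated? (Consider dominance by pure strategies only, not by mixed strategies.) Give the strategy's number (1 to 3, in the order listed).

1

Bob prefers columns that give Alice less. Compare s1 with s3: 3 < 9, -2 < 8, -3 < 3, -3 < 7.
So s3 strictly dominates s1 for Bob; s1 is strictly dominated.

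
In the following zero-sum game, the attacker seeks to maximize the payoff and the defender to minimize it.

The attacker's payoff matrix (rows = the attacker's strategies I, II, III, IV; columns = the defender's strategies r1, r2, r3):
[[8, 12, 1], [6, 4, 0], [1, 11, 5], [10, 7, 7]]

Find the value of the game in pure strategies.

7

Row minima: 1, 0, 1, 7 → the attacker's maximin is 7.
Column maxima: 10, 12, 7 → the defender's minimax is 7.
They coincide at (IV, r3), so the value is 7.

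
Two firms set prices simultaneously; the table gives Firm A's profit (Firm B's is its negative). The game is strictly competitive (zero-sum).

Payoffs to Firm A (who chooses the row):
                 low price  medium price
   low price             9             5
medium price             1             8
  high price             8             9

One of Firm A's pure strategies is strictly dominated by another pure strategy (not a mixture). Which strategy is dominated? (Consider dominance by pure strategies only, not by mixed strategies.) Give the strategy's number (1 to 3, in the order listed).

Compare medium price with high price: 8 > 1, 9 > 8.
So high price strictly dominates medium price for Firm A; medium price is strictly dominated.

2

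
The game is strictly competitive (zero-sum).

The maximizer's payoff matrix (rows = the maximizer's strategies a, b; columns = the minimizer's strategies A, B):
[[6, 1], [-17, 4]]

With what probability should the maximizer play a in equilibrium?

21/26

Row minima are 1 and -17, so the maximizer's maximin is 1; column maxima are 6 and 4, so the minimizer's minimax is 4. These differ, so the equilibrium is in mixed strategies.
Let the maximizer play a with probability p. The minimizer is indifferent when 6p − 17(1−p) = p + 4(1−p), giving p = 21/26.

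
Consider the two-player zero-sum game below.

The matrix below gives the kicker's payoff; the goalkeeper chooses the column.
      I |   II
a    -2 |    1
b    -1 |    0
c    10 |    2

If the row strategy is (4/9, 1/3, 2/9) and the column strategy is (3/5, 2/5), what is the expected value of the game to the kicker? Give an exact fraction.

43/45

Against (3/5, 2/5), each row's expected payoff is a: -4/5; b: -3/5; c: 34/5.
Taking the (4/9, 1/3, 2/9)-weighted average: (4/9)·(-4/5) + (1/3)·(-3/5) + (2/9)·(34/5) = 43/45.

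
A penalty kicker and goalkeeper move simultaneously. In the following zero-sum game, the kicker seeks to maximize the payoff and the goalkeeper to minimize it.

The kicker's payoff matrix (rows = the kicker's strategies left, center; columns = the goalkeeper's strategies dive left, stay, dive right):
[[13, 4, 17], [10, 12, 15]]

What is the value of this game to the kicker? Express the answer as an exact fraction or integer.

116/11

Column dive right is strictly dominated by dive left for the goalkeeper (it gives the kicker more in every row).
The remaining 2×2 game on (left, center) × (dive left, stay) has no saddle point. Let the kicker play left with probability p; indifference gives 13p + 10(1−p) = 4p + 12(1−p), so p = 2/11.
Similarly the goalkeeper's optimal q on dive left is 8/11, and the value is 13·(8/11) + (4)·(3/11) = 116/11.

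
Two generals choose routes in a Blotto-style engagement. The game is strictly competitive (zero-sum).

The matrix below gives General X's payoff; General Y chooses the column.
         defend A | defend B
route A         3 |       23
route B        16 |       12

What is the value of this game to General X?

83/6

Row minima are 3 and 12, so General X's maximin is 12; column maxima are 16 and 23, so General Y's minimax is 16. These differ, so the equilibrium is in mixed strategies.
Let General X play route A with probability p. General Y is indifferent when 3p + 16(1−p) = 23p + 12(1−p), giving p = 1/6.
Let General Y play defend A with probability q. General X is indifferent when 3q + 23(1−q) = 16q + 12(1−q), giving q = 11/24.
The value is 3·(11/24) + (23)·(13/24) = 83/6.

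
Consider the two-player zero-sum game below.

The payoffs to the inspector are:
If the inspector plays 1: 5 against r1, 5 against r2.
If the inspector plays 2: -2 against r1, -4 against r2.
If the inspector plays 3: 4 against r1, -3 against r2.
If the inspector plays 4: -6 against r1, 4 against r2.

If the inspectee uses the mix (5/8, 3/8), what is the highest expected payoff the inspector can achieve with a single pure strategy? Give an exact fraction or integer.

1: (5)·(5/8) + (5)·(3/8) = 5.
2: (-2)·(5/8) + (-4)·(3/8) = -11/4.
3: (4)·(5/8) + (-3)·(3/8) = 11/8.
4: (-6)·(5/8) + (4)·(3/8) = -9/4.
The best pure response is 1 with expected payoff 5.

5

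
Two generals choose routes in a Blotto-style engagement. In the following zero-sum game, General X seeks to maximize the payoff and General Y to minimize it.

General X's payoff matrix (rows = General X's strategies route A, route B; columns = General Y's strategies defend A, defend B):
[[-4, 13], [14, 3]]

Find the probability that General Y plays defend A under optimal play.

Row minima are -4 and 3, so General X's maximin is 3; column maxima are 14 and 13, so General Y's minimax is 13. These differ, so the equilibrium is in mixed strategies.
Let General Y play defend A with probability q. General X is indifferent when −4q + 13(1−q) = 14q + 3(1−q), giving q = 5/14.

5/14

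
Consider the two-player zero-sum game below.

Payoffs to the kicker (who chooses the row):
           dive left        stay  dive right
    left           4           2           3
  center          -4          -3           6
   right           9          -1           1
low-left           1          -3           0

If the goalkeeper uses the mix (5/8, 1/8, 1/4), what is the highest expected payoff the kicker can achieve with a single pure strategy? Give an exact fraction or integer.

left: (4)·(5/8) + (2)·(1/8) + (3)·(1/4) = 7/2.
center: (-4)·(5/8) + (-3)·(1/8) + (6)·(1/4) = -11/8.
right: (9)·(5/8) + (-1)·(1/8) + (1)·(1/4) = 23/4.
low-left: (1)·(5/8) + (-3)·(1/8) + (0)·(1/4) = 1/4.
The best pure response is right with expected payoff 23/4.

23/4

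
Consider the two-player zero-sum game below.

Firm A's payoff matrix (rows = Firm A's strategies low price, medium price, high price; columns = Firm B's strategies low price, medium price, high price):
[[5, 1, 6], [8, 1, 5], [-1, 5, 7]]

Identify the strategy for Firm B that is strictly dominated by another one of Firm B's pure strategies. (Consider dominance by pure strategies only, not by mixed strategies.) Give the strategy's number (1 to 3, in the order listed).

3

Firm B prefers columns that give Firm A less. Compare high price with medium price: 1 < 6, 1 < 5, 5 < 7.
So medium price strictly dominates high price for Firm B; high price is strictly dominated.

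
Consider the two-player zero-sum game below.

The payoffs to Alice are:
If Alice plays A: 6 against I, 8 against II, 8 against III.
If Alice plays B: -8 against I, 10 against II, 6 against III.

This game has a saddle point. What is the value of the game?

6

Row minima: 6, -8 → Alice's maximin is 6.
Column maxima: 6, 10, 8 → Bob's minimax is 6.
They coincide at (A, I), so the value is 6.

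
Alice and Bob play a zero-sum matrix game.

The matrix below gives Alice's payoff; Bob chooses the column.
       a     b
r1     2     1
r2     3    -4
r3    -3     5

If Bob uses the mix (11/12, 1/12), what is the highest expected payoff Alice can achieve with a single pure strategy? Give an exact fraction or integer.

29/12

r1: (2)·(11/12) + (1)·(1/12) = 23/12.
r2: (3)·(11/12) + (-4)·(1/12) = 29/12.
r3: (-3)·(11/12) + (5)·(1/12) = -7/3.
The best pure response is r2 with expected payoff 29/12.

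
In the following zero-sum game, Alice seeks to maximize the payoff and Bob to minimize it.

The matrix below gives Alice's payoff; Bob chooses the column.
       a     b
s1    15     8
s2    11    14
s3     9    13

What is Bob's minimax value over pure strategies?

The worst case (largest entry) in each column is a: 15, b: 14.
The best (smallest) of these is 14.

14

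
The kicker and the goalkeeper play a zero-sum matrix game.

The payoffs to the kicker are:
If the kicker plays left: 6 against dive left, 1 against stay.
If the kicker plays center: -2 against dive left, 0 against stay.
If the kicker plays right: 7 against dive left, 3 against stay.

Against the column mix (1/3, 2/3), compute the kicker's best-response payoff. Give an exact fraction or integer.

left: (6)·(1/3) + (1)·(2/3) = 8/3.
center: (-2)·(1/3) + (0)·(2/3) = -2/3.
right: (7)·(1/3) + (3)·(2/3) = 13/3.
The best pure response is right with expected payoff 13/3.

13/3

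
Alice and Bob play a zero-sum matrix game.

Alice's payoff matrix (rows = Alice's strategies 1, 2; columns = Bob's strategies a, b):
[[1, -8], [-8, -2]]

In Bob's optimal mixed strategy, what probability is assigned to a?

2/5

Row minima are -8 and -8, so Alice's maximin is -8; column maxima are 1 and -2, so Bob's minimax is -2. These differ, so the equilibrium is in mixed strategies.
Let Bob play a with probability q. Alice is indifferent when q − 8(1−q) = −8q − 2(1−q), giving q = 2/5.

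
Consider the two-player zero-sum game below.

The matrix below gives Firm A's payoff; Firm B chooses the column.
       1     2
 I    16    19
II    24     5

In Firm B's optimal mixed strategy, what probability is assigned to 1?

7/11

Row minima are 16 and 5, so Firm A's maximin is 16; column maxima are 24 and 19, so Firm B's minimax is 19. These differ, so the equilibrium is in mixed strategies.
Let Firm B play 1 with probability q. Firm A is indifferent when 16q + 19(1−q) = 24q + 5(1−q), giving q = 7/11.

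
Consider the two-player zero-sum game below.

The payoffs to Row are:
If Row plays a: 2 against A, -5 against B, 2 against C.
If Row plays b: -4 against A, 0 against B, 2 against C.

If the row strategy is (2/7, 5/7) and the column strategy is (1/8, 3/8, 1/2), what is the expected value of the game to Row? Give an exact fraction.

Against (1/8, 3/8, 1/2), each row's expected payoff is a: -5/8; b: 1/2.
Taking the (2/7, 5/7)-weighted average: (2/7)·(-5/8) + (5/7)·(1/2) = 5/28.

5/28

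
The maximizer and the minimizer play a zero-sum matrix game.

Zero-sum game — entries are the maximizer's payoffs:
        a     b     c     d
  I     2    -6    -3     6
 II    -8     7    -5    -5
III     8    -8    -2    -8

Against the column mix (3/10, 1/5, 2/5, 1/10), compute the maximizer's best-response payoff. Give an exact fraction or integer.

-4/5

I: (2)·(3/10) + (-6)·(1/5) + (-3)·(2/5) + (6)·(1/10) = -6/5.
II: (-8)·(3/10) + (7)·(1/5) + (-5)·(2/5) + (-5)·(1/10) = -7/2.
III: (8)·(3/10) + (-8)·(1/5) + (-2)·(2/5) + (-8)·(1/10) = -4/5.
The best pure response is III with expected payoff -4/5.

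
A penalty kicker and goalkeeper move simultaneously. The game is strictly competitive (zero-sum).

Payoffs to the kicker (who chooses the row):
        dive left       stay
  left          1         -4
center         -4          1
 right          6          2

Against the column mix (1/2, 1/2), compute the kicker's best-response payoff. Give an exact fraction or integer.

4

left: (1)·(1/2) + (-4)·(1/2) = -3/2.
center: (-4)·(1/2) + (1)·(1/2) = -3/2.
right: (6)·(1/2) + (2)·(1/2) = 4.
The best pure response is right with expected payoff 4.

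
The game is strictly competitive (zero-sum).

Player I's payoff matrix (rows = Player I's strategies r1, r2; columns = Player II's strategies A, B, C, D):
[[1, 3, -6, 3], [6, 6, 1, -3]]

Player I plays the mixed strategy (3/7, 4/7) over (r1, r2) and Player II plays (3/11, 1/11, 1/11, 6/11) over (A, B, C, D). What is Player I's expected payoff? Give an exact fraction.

82/77

Against (3/11, 1/11, 1/11, 6/11), each row's expected payoff is r1: 18/11; r2: 7/11.
Taking the (3/7, 4/7)-weighted average: (3/7)·(18/11) + (4/7)·(7/11) = 82/77.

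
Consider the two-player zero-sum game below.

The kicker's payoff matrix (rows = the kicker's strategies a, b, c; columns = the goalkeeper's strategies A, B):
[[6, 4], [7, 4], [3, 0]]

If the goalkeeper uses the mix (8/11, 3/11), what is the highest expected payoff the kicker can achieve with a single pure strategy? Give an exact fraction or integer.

a: (6)·(8/11) + (4)·(3/11) = 60/11.
b: (7)·(8/11) + (4)·(3/11) = 68/11.
c: (3)·(8/11) + (0)·(3/11) = 24/11.
The best pure response is b with expected payoff 68/11.

68/11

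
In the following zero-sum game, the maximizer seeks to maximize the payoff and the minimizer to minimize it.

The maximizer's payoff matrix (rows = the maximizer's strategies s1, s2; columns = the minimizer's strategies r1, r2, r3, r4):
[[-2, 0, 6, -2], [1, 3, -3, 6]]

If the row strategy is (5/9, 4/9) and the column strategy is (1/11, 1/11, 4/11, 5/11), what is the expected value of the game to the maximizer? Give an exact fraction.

Against (1/11, 1/11, 4/11, 5/11), each row's expected payoff is s1: 12/11; s2: 2.
Taking the (5/9, 4/9)-weighted average: (5/9)·(12/11) + (4/9)·(2) = 148/99.

148/99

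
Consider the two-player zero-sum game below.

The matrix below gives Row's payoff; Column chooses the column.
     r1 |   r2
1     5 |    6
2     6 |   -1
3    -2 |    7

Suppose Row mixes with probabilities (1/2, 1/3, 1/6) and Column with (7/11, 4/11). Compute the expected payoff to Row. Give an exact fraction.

Against (7/11, 4/11), each row's expected payoff is 1: 59/11; 2: 38/11; 3: 14/11.
Taking the (1/2, 1/3, 1/6)-weighted average: (1/2)·(59/11) + (1/3)·(38/11) + (1/6)·(14/11) = 89/22.

89/22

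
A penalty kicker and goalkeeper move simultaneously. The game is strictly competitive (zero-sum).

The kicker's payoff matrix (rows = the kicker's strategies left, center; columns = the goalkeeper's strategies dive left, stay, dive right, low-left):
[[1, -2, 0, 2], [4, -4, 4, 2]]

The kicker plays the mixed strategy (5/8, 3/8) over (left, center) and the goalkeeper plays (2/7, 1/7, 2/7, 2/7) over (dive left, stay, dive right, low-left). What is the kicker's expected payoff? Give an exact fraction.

17/14

Against (2/7, 1/7, 2/7, 2/7), each row's expected payoff is left: 4/7; center: 16/7.
Taking the (5/8, 3/8)-weighted average: (5/8)·(4/7) + (3/8)·(16/7) = 17/14.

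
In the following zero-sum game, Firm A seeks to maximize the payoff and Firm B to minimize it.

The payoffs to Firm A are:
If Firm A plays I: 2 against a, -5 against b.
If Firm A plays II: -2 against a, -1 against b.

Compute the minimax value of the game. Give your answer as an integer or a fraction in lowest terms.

Row minima are -5 and -2, so Firm A's maximin is -2; column maxima are 2 and -1, so Firm B's minimax is -1. These differ, so the equilibrium is in mixed strategies.
Let Firm A play I with probability p. Firm B is indifferent when 2p − 2(1−p) = −5p − (1−p), giving p = 1/8.
Let Firm B play a with probability q. Firm A is indifferent when 2q − 5(1−q) = −2q − (1−q), giving q = 1/2.
The value is 2·(1/2) + (-5)·(1/2) = -3/2.

-3/2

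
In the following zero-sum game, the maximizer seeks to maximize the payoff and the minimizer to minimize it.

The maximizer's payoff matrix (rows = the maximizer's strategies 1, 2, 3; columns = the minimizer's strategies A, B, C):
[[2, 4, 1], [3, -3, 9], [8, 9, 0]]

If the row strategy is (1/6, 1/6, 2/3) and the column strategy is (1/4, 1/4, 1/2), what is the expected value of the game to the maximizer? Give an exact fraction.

47/12

Against (1/4, 1/4, 1/2), each row's expected payoff is 1: 2; 2: 9/2; 3: 17/4.
Taking the (1/6, 1/6, 2/3)-weighted average: (1/6)·(2) + (1/6)·(9/2) + (2/3)·(17/4) = 47/12.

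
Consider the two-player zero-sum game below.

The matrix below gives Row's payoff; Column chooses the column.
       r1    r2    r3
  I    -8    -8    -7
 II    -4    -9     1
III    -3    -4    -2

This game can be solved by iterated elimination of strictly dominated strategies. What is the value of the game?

-4

Column r3 is strictly dominated by r1 for Column (-8<-7, -4<1, -3<-2); eliminate r3.
Row II is strictly dominated by row III (-3>-4, -4>-9); eliminate II.
Row I is strictly dominated by row III (-3>-8, -4>-8); eliminate I.
Column r1 is strictly dominated by r2 for Column (-4<-3); eliminate r1.
Only (III, r2) remains, with payoff -4.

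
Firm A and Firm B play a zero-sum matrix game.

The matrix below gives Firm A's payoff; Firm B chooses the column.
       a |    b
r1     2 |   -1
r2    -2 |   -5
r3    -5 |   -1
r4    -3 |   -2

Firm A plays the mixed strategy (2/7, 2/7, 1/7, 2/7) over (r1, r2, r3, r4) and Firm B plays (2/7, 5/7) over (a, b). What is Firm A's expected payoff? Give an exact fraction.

Against (2/7, 5/7), each row's expected payoff is r1: -1/7; r2: -29/7; r3: -15/7; r4: -16/7.
Taking the (2/7, 2/7, 1/7, 2/7)-weighted average: (2/7)·(-1/7) + (2/7)·(-29/7) + (1/7)·(-15/7) + (2/7)·(-16/7) = -107/49.

-107/49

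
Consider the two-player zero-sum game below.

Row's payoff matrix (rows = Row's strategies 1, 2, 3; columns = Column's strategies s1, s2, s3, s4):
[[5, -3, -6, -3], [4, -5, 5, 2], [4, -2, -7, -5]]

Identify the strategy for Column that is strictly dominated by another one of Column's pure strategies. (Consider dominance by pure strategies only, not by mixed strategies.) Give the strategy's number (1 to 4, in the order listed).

Column prefers columns that give Row less. Compare s1 with s2: -3 < 5, -5 < 4, -2 < 4.
So s2 strictly dominates s1 for Column; s1 is strictly dominated.

1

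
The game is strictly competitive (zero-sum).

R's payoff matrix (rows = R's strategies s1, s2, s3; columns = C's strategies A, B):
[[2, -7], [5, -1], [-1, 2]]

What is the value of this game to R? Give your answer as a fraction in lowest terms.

1

Row s1 is strictly dominated by row s2, so R never plays it.
The remaining 2×2 game on (s2, s3) × (A, B) has no saddle point. Let R play s2 with probability p; indifference gives 5p − (1−p) = −p + 2(1−p), so p = 1/3.
Similarly C's optimal q on A is 1/3, and the value is 5·(1/3) + (-1)·(2/3) = 1.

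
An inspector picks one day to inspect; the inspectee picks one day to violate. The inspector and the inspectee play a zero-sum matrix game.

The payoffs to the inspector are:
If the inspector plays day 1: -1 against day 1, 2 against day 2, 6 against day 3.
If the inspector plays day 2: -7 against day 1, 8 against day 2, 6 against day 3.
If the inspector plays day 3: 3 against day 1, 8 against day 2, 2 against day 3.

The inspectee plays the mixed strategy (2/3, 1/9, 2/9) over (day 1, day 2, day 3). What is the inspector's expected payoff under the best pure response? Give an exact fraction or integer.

10/3

day 1: (-1)·(2/3) + (2)·(1/9) + (6)·(2/9) = 8/9.
day 2: (-7)·(2/3) + (8)·(1/9) + (6)·(2/9) = -22/9.
day 3: (3)·(2/3) + (8)·(1/9) + (2)·(2/9) = 10/3.
The best pure response is day 3 with expected payoff 10/3.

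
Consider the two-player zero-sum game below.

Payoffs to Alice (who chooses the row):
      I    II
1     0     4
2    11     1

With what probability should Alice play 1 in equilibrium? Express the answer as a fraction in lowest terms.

5/7

Row minima are 0 and 1, so Alice's maximin is 1; column maxima are 11 and 4, so Bob's minimax is 4. These differ, so the equilibrium is in mixed strategies.
Let Alice play 1 with probability p. Bob is indifferent when 11(1−p) = 4p + (1−p), giving p = 5/7.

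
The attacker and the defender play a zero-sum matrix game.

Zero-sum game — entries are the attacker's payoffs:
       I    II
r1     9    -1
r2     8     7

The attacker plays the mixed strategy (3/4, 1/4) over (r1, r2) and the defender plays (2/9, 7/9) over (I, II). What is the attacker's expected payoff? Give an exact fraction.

Against (2/9, 7/9), each row's expected payoff is r1: 11/9; r2: 65/9.
Taking the (3/4, 1/4)-weighted average: (3/4)·(11/9) + (1/4)·(65/9) = 49/18.

49/18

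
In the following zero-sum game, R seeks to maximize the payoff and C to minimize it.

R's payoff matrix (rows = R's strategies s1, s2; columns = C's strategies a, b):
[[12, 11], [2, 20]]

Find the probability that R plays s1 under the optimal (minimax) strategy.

18/19

Row minima are 11 and 2, so R's maximin is 11; column maxima are 12 and 20, so C's minimax is 12. These differ, so the equilibrium is in mixed strategies.
Let R play s1 with probability p. C is indifferent when 12p + 2(1−p) = 11p + 20(1−p), giving p = 18/19.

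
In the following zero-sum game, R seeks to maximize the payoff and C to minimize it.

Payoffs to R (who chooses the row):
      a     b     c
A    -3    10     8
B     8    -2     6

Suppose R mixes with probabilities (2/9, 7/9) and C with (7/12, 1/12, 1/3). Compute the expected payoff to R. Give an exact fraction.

Against (7/12, 1/12, 1/3), each row's expected payoff is A: 7/4; B: 13/2.
Taking the (2/9, 7/9)-weighted average: (2/9)·(7/4) + (7/9)·(13/2) = 49/9.

49/9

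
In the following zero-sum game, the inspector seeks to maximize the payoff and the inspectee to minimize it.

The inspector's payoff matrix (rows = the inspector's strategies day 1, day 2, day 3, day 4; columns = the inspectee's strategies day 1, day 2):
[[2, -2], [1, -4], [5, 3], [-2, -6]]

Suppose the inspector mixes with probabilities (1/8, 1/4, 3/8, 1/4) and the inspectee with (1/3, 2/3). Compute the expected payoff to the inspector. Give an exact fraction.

-11/24

Against (1/3, 2/3), each row's expected payoff is day 1: -2/3; day 2: -7/3; day 3: 11/3; day 4: -14/3.
Taking the (1/8, 1/4, 3/8, 1/4)-weighted average: (1/8)·(-2/3) + (1/4)·(-7/3) + (3/8)·(11/3) + (1/4)·(-14/3) = -11/24.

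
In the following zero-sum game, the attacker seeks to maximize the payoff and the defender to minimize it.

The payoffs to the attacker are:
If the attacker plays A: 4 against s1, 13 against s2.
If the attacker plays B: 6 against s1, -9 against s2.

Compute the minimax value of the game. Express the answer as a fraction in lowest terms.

Row minima are 4 and -9, so the attacker's maximin is 4; column maxima are 6 and 13, so the defender's minimax is 6. These differ, so the equilibrium is in mixed strategies.
Let the attacker play A with probability p. The defender is indifferent when 4p + 6(1−p) = 13p − 9(1−p), giving p = 5/8.
Let the defender play s1 with probability q. The attacker is indifferent when 4q + 13(1−q) = 6q − 9(1−q), giving q = 11/12.
The value is 4·(11/12) + (13)·(1/12) = 19/4.

19/4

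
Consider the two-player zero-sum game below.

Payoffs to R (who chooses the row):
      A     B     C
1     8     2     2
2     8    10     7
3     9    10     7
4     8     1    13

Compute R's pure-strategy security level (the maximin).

The worst-case payoff for each row is 1: 2, 2: 7, 3: 7, 4: 1.
The best of these is 7.

7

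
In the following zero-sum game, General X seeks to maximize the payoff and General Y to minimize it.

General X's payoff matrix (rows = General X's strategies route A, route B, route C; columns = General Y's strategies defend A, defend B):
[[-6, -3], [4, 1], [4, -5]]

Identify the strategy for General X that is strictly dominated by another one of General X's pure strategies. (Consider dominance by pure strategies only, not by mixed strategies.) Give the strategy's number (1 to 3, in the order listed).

Compare route A with route B: 4 > -6, 1 > -3.
So route B strictly dominates route A for General X; route A is strictly dominated.

1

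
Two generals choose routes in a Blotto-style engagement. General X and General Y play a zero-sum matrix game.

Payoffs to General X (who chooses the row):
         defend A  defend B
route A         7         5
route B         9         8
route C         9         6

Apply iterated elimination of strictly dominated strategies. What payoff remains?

Row route A is strictly dominated by row route B (9>7, 8>5); eliminate route A.
Column defend A is strictly dominated by defend B for General Y (8<9, 6<9); eliminate defend A.
Row route C is strictly dominated by row route B (8>6); eliminate route C.
Only (route B, defend B) remains, with payoff 8.

8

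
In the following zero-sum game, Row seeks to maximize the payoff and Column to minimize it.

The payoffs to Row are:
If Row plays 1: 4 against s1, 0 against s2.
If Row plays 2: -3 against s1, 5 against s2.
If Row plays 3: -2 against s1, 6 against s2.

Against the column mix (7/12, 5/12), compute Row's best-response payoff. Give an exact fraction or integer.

1: (4)·(7/12) + (0)·(5/12) = 7/3.
2: (-3)·(7/12) + (5)·(5/12) = 1/3.
3: (-2)·(7/12) + (6)·(5/12) = 4/3.
The best pure response is 1 with expected payoff 7/3.

7/3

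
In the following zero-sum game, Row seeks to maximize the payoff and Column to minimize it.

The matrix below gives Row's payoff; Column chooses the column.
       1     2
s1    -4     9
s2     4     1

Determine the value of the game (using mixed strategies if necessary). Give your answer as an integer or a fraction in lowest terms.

Row minima are -4 and 1, so Row's maximin is 1; column maxima are 4 and 9, so Column's minimax is 4. These differ, so the equilibrium is in mixed strategies.
Let Row play s1 with probability p. Column is indifferent when −4p + 4(1−p) = 9p + (1−p), giving p = 3/16.
Let Column play 1 with probability q. Row is indifferent when −4q + 9(1−q) = 4q + (1−q), giving q = 1/2.
The value is -4·(1/2) + (9)·(1/2) = 5/2.

5/2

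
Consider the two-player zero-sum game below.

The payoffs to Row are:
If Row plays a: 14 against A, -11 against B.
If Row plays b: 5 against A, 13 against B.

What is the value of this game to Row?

Row minima are -11 and 5, so Row's maximin is 5; column maxima are 14 and 13, so Column's minimax is 13. These differ, so the equilibrium is in mixed strategies.
Let Row play a with probability p. Column is indifferent when 14p + 5(1−p) = −11p + 13(1−p), giving p = 8/33.
Let Column play A with probability q. Row is indifferent when 14q − 11(1−q) = 5q + 13(1−q), giving q = 8/11.
The value is 14·(8/11) + (-11)·(3/11) = 79/11.

79/11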